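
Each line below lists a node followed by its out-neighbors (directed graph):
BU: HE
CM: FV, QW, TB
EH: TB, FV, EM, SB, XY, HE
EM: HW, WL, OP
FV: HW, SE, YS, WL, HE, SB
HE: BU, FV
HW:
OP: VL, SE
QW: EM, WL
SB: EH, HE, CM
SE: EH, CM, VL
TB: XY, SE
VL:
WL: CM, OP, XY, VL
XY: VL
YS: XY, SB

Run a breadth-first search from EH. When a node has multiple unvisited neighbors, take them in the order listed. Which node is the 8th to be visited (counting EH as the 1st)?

Visit EH; enqueue TB, FV, EM, SB, XY, HE → queue [TB, FV, EM, SB, XY, HE]
Visit TB; enqueue SE → queue [FV, EM, SB, XY, HE, SE]
Visit FV; enqueue HW, YS, WL → queue [EM, SB, XY, HE, SE, HW, YS, WL]
Visit EM; enqueue OP → queue [SB, XY, HE, SE, HW, YS, WL, OP]
Visit SB; enqueue CM → queue [XY, HE, SE, HW, YS, WL, OP, CM]
Visit XY; enqueue VL → queue [HE, SE, HW, YS, WL, OP, CM, VL]
Visit HE; enqueue BU → queue [SE, HW, YS, WL, OP, CM, VL, BU]
Visit SE → queue [HW, YS, WL, OP, CM, VL, BU]
Visit HW → queue [YS, WL, OP, CM, VL, BU]
Visit YS → queue [WL, OP, CM, VL, BU]
Visit WL → queue [OP, CM, VL, BU]
Visit OP → queue [CM, VL, BU]
Visit CM; enqueue QW → queue [VL, BU, QW]
Visit VL → queue [BU, QW]
Visit BU → queue [QW]
Visit QW → queue []

Visit order: EH, TB, FV, EM, SB, XY, HE, SE, HW, YS, WL, OP, CM, VL, BU, QW

SE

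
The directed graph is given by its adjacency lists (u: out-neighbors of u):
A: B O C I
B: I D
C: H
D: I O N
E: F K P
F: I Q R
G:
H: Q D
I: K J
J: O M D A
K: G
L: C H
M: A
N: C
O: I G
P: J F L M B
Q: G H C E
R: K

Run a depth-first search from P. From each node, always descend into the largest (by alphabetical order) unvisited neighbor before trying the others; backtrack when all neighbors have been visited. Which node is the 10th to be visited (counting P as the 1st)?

Visit P
P → M
M → A
A → O
O → I
I → K
K → G
I → J
J → D
D → N
N → C
C → H
H → Q
Q → E
E → F
F → R
A → B
P → L

Visit order: P, M, A, O, I, K, G, J, D, N, C, H, Q, E, F, R, B, L

N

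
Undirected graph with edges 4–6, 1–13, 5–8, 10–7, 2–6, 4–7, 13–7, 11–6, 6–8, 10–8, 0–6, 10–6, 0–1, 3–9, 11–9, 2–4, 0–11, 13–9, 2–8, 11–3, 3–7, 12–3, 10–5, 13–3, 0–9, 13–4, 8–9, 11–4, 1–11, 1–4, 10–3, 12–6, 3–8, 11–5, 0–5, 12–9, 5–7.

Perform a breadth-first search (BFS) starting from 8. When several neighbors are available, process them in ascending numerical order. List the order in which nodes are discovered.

Visit 8; enqueue 2, 3, 5, 6, 9, 10 → queue [2, 3, 5, 6, 9, 10]
Visit 2; enqueue 4 → queue [3, 5, 6, 9, 10, 4]
Visit 3; enqueue 7, 11, 12, 13 → queue [5, 6, 9, 10, 4, 7, 11, 12, 13]
Visit 5; enqueue 0 → queue [6, 9, 10, 4, 7, 11, 12, 13, 0]
Visit 6 → queue [9, 10, 4, 7, 11, 12, 13, 0]
Visit 9 → queue [10, 4, 7, 11, 12, 13, 0]
Visit 10 → queue [4, 7, 11, 12, 13, 0]
Visit 4; enqueue 1 → queue [7, 11, 12, 13, 0, 1]
Visit 7 → queue [11, 12, 13, 0, 1]
Visit 11 → queue [12, 13, 0, 1]
Visit 12 → queue [13, 0, 1]
Visit 13 → queue [0, 1]
Visit 0 → queue [1]
Visit 1 → queue []

8 → 2 → 3 → 5 → 6 → 9 → 10 → 4 → 7 → 11 → 12 → 13 → 0 → 1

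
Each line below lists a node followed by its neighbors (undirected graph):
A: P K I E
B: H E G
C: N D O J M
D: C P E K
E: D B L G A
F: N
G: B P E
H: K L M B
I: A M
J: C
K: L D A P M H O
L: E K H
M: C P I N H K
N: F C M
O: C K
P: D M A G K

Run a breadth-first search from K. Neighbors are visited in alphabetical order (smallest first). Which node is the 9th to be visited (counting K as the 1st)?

E

Visit K; enqueue A, D, H, L, M, O, P → queue [A, D, H, L, M, O, P]
Visit A; enqueue E, I → queue [D, H, L, M, O, P, E, I]
Visit D; enqueue C → queue [H, L, M, O, P, E, I, C]
Visit H; enqueue B → queue [L, M, O, P, E, I, C, B]
Visit L → queue [M, O, P, E, I, C, B]
Visit M; enqueue N → queue [O, P, E, I, C, B, N]
Visit O → queue [P, E, I, C, B, N]
Visit P; enqueue G → queue [E, I, C, B, N, G]
Visit E → queue [I, C, B, N, G]
Visit I → queue [C, B, N, G]
Visit C; enqueue J → queue [B, N, G, J]
Visit B → queue [N, G, J]
Visit N; enqueue F → queue [G, J, F]
Visit G → queue [J, F]
Visit J → queue [F]
Visit F → queue []

Visit order: K, A, D, H, L, M, O, P, E, I, C, B, N, G, J, F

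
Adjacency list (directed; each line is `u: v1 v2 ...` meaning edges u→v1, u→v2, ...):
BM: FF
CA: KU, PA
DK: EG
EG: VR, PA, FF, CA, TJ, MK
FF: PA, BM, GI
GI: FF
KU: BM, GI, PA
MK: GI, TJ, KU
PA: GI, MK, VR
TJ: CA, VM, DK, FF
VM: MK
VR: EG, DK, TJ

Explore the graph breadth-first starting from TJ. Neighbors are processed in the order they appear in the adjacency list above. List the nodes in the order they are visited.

Visit TJ; enqueue CA, VM, DK, FF → queue [CA, VM, DK, FF]
Visit CA; enqueue KU, PA → queue [VM, DK, FF, KU, PA]
Visit VM; enqueue MK → queue [DK, FF, KU, PA, MK]
Visit DK; enqueue EG → queue [FF, KU, PA, MK, EG]
Visit FF; enqueue BM, GI → queue [KU, PA, MK, EG, BM, GI]
Visit KU → queue [PA, MK, EG, BM, GI]
Visit PA; enqueue VR → queue [MK, EG, BM, GI, VR]
Visit MK → queue [EG, BM, GI, VR]
Visit EG → queue [BM, GI, VR]
Visit BM → queue [GI, VR]
Visit GI → queue [VR]
Visit VR → queue []

TJ → CA → VM → DK → FF → KU → PA → MK → EG → BM → GI → VR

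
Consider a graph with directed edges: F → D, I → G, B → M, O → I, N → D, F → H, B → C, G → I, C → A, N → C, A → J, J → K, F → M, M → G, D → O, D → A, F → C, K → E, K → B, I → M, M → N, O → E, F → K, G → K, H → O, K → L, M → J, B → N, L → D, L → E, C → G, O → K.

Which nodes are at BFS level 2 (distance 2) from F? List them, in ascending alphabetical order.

Level 0: F
Level 1: C, D, H, K, M
Level 2: A, B, E, G, J, L, N, O
Level 3: I

A, B, E, G, J, L, N, O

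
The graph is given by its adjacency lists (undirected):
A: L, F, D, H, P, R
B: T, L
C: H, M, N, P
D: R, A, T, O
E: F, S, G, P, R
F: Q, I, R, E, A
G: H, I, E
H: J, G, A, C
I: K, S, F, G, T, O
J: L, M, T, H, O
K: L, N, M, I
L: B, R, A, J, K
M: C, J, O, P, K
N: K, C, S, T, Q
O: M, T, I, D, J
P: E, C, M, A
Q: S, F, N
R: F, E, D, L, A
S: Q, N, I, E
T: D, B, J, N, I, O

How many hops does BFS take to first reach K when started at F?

2

Level 0: F
Level 1: A, E, I, Q, R
Level 2: D, G, H, K, L, N, O, P, S, T
Level 3: B, C, J, M
K first appears at level 2.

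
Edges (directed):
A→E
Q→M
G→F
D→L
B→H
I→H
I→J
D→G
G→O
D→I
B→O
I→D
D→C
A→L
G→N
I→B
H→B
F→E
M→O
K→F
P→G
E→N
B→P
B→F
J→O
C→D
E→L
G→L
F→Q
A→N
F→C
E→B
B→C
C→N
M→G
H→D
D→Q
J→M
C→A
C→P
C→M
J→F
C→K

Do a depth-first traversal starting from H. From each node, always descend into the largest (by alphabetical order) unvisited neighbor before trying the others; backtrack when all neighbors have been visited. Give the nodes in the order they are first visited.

Visit H
H → D
D → Q
Q → M
M → O
M → G
G → N
G → L
G → F
F → E
E → B
B → P
B → C
C → K
C → A
D → I
I → J

H D Q M O G N L F E B P C K A I J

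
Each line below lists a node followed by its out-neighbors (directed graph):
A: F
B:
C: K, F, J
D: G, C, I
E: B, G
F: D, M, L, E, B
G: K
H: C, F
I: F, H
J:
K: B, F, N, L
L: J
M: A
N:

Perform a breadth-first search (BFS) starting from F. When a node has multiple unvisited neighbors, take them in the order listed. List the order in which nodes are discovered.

F -> D -> M -> L -> E -> B -> G -> C -> I -> A -> J -> K -> H -> N

Visit F; enqueue D, M, L, E, B → queue [D, M, L, E, B]
Visit D; enqueue G, C, I → queue [M, L, E, B, G, C, I]
Visit M; enqueue A → queue [L, E, B, G, C, I, A]
Visit L; enqueue J → queue [E, B, G, C, I, A, J]
Visit E → queue [B, G, C, I, A, J]
Visit B → queue [G, C, I, A, J]
Visit G; enqueue K → queue [C, I, A, J, K]
Visit C → queue [I, A, J, K]
Visit I; enqueue H → queue [A, J, K, H]
Visit A → queue [J, K, H]
Visit J → queue [K, H]
Visit K; enqueue N → queue [H, N]
Visit H → queue [N]
Visit N → queue []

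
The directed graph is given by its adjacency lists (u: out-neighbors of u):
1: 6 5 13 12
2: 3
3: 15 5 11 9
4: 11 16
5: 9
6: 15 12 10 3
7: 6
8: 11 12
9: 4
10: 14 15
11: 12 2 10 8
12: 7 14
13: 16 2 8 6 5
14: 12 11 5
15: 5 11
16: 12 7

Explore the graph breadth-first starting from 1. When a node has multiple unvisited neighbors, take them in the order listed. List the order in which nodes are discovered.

Visit 1; enqueue 6, 5, 13, 12 → queue [6, 5, 13, 12]
Visit 6; enqueue 15, 10, 3 → queue [5, 13, 12, 15, 10, 3]
Visit 5; enqueue 9 → queue [13, 12, 15, 10, 3, 9]
Visit 13; enqueue 16, 2, 8 → queue [12, 15, 10, 3, 9, 16, 2, 8]
Visit 12; enqueue 7, 14 → queue [15, 10, 3, 9, 16, 2, 8, 7, 14]
Visit 15; enqueue 11 → queue [10, 3, 9, 16, 2, 8, 7, 14, 11]
Visit 10 → queue [3, 9, 16, 2, 8, 7, 14, 11]
Visit 3 → queue [9, 16, 2, 8, 7, 14, 11]
Visit 9; enqueue 4 → queue [16, 2, 8, 7, 14, 11, 4]
Visit 16 → queue [2, 8, 7, 14, 11, 4]
Visit 2 → queue [8, 7, 14, 11, 4]
Visit 8 → queue [7, 14, 11, 4]
Visit 7 → queue [14, 11, 4]
Visit 14 → queue [11, 4]
Visit 11 → queue [4]
Visit 4 → queue []

1 -> 6 -> 5 -> 13 -> 12 -> 15 -> 10 -> 3 -> 9 -> 16 -> 2 -> 8 -> 7 -> 14 -> 11 -> 4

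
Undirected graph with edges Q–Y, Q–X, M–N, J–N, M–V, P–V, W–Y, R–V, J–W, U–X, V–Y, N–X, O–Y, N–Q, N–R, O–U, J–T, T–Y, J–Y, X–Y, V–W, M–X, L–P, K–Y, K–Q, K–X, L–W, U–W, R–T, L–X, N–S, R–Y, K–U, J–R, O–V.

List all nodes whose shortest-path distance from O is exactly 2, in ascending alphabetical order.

Level 0: O
Level 1: U, V, Y
Level 2: J, K, M, P, Q, R, T, W, X
Level 3: L, N
Level 4: S

J, K, M, P, Q, R, T, W, X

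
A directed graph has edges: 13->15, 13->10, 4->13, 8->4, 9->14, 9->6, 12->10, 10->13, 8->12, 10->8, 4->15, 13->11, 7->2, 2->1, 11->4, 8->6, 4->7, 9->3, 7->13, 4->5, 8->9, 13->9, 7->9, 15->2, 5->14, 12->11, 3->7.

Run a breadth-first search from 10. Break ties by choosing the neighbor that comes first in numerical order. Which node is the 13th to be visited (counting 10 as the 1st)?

14

Visit 10; enqueue 8, 13 → queue [8, 13]
Visit 8; enqueue 4, 6, 9, 12 → queue [13, 4, 6, 9, 12]
Visit 13; enqueue 11, 15 → queue [4, 6, 9, 12, 11, 15]
Visit 4; enqueue 5, 7 → queue [6, 9, 12, 11, 15, 5, 7]
Visit 6 → queue [9, 12, 11, 15, 5, 7]
Visit 9; enqueue 3, 14 → queue [12, 11, 15, 5, 7, 3, 14]
Visit 12 → queue [11, 15, 5, 7, 3, 14]
Visit 11 → queue [15, 5, 7, 3, 14]
Visit 15; enqueue 2 → queue [5, 7, 3, 14, 2]
Visit 5 → queue [7, 3, 14, 2]
Visit 7 → queue [3, 14, 2]
Visit 3 → queue [14, 2]
Visit 14 → queue [2]
Visit 2; enqueue 1 → queue [1]
Visit 1 → queue []

Visit order: 10, 8, 13, 4, 6, 9, 12, 11, 15, 5, 7, 3, 14, 2, 1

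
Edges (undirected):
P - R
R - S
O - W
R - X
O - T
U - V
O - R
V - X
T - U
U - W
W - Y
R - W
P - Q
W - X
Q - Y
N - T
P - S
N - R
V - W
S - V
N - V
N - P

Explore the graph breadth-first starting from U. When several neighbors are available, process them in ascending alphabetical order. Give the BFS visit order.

U → T → V → W → N → O → S → X → R → Y → P → Q

Visit U; enqueue T, V, W → queue [T, V, W]
Visit T; enqueue N, O → queue [V, W, N, O]
Visit V; enqueue S, X → queue [W, N, O, S, X]
Visit W; enqueue R, Y → queue [N, O, S, X, R, Y]
Visit N; enqueue P → queue [O, S, X, R, Y, P]
Visit O → queue [S, X, R, Y, P]
Visit S → queue [X, R, Y, P]
Visit X → queue [R, Y, P]
Visit R → queue [Y, P]
Visit Y; enqueue Q → queue [P, Q]
Visit P → queue [Q]
Visit Q → queue []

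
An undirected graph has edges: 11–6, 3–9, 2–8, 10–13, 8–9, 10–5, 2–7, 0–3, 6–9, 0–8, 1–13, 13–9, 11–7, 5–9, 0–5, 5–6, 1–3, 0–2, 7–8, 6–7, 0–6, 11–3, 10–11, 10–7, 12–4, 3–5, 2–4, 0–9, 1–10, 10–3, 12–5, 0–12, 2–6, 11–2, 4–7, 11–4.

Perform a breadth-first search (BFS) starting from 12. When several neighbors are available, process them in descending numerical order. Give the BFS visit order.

12 → 5 → 4 → 0 → 10 → 9 → 6 → 3 → 11 → 7 → 2 → 8 → 13 → 1

Visit 12; enqueue 5, 4, 0 → queue [5, 4, 0]
Visit 5; enqueue 10, 9, 6, 3 → queue [4, 0, 10, 9, 6, 3]
Visit 4; enqueue 11, 7, 2 → queue [0, 10, 9, 6, 3, 11, 7, 2]
Visit 0; enqueue 8 → queue [10, 9, 6, 3, 11, 7, 2, 8]
Visit 10; enqueue 13, 1 → queue [9, 6, 3, 11, 7, 2, 8, 13, 1]
Visit 9 → queue [6, 3, 11, 7, 2, 8, 13, 1]
Visit 6 → queue [3, 11, 7, 2, 8, 13, 1]
Visit 3 → queue [11, 7, 2, 8, 13, 1]
Visit 11 → queue [7, 2, 8, 13, 1]
Visit 7 → queue [2, 8, 13, 1]
Visit 2 → queue [8, 13, 1]
Visit 8 → queue [13, 1]
Visit 13 → queue [1]
Visit 1 → queue []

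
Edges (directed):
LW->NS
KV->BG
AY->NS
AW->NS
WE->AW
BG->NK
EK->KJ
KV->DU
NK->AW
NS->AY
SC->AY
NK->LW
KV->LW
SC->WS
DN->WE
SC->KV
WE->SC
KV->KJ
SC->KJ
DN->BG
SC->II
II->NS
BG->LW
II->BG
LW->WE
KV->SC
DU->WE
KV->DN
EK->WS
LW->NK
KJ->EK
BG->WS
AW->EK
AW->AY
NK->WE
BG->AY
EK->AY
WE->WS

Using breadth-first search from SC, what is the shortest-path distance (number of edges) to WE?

3

Level 0: SC
Level 1: AY, II, KJ, KV, WS
Level 2: BG, DN, DU, EK, LW, NS
Level 3: NK, WE
Level 4: AW
WE first appears at level 3.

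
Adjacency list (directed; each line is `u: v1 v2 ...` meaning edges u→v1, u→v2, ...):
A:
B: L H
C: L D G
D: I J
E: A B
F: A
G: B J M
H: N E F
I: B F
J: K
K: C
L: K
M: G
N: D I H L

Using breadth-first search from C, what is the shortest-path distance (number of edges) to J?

Level 0: C
Level 1: D, G, L
Level 2: B, I, J, K, M
Level 3: F, H
Level 4: A, E, N
J first appears at level 2.

2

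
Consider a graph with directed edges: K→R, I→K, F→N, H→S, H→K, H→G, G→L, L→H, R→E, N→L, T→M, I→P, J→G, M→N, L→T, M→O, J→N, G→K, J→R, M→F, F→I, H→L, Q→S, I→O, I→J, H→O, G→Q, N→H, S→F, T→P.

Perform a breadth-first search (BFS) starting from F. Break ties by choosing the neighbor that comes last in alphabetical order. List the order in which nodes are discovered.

F, N, I, L, H, P, O, K, J, T, S, G, R, M, Q, E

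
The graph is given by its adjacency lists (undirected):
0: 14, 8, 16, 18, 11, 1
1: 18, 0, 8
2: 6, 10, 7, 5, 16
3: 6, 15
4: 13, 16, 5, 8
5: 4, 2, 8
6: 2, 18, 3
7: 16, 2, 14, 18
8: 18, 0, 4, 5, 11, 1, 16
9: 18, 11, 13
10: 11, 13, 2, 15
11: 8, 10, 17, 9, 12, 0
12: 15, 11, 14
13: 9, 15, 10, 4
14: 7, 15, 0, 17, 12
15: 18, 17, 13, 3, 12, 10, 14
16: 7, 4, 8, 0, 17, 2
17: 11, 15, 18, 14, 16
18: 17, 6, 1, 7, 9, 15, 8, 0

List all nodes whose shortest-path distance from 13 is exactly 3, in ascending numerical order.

Level 0: 13
Level 1: 4, 9, 10, 15
Level 2: 2, 3, 5, 8, 11, 12, 14, 16, 17, 18
Level 3: 0, 1, 6, 7

0, 1, 6, 7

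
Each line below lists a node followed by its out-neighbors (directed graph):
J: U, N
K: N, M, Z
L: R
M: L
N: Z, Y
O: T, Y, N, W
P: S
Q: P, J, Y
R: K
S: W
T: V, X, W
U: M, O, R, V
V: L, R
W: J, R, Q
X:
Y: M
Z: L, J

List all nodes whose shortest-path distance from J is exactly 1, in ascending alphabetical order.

Level 0: J
Level 1: N, U
Level 2: M, O, R, V, Y, Z
Level 3: K, L, T, W
Level 4: Q, X
Level 5: P
Level 6: S

N, U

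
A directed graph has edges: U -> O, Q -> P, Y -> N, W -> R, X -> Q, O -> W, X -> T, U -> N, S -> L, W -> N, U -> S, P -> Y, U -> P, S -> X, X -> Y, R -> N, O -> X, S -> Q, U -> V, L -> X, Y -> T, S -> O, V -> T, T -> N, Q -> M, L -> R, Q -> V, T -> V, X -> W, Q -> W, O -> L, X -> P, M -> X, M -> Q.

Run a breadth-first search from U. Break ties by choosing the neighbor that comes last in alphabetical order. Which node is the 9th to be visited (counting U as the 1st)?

Q

Visit U; enqueue V, S, P, O, N → queue [V, S, P, O, N]
Visit V; enqueue T → queue [S, P, O, N, T]
Visit S; enqueue X, Q, L → queue [P, O, N, T, X, Q, L]
Visit P; enqueue Y → queue [O, N, T, X, Q, L, Y]
Visit O; enqueue W → queue [N, T, X, Q, L, Y, W]
Visit N → queue [T, X, Q, L, Y, W]
Visit T → queue [X, Q, L, Y, W]
Visit X → queue [Q, L, Y, W]
Visit Q; enqueue M → queue [L, Y, W, M]
Visit L; enqueue R → queue [Y, W, M, R]
Visit Y → queue [W, M, R]
Visit W → queue [M, R]
Visit M → queue [R]
Visit R → queue []

Visit order: U, V, S, P, O, N, T, X, Q, L, Y, W, M, R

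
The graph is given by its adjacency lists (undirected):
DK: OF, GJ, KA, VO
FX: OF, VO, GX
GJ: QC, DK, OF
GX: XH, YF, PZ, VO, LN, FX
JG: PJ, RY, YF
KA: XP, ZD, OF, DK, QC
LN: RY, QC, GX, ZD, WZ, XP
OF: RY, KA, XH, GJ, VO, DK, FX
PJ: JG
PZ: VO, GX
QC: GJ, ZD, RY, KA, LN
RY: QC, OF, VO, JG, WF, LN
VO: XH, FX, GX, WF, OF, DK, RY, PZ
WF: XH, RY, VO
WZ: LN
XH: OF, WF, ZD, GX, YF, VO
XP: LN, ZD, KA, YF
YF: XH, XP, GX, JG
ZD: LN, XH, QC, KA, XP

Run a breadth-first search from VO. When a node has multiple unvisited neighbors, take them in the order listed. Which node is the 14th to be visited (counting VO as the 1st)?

Visit VO; enqueue XH, FX, GX, WF, OF, DK, RY, PZ → queue [XH, FX, GX, WF, OF, DK, RY, PZ]
Visit XH; enqueue ZD, YF → queue [FX, GX, WF, OF, DK, RY, PZ, ZD, YF]
Visit FX → queue [GX, WF, OF, DK, RY, PZ, ZD, YF]
Visit GX; enqueue LN → queue [WF, OF, DK, RY, PZ, ZD, YF, LN]
Visit WF → queue [OF, DK, RY, PZ, ZD, YF, LN]
Visit OF; enqueue KA, GJ → queue [DK, RY, PZ, ZD, YF, LN, KA, GJ]
Visit DK → queue [RY, PZ, ZD, YF, LN, KA, GJ]
Visit RY; enqueue QC, JG → queue [PZ, ZD, YF, LN, KA, GJ, QC, JG]
Visit PZ → queue [ZD, YF, LN, KA, GJ, QC, JG]
Visit ZD; enqueue XP → queue [YF, LN, KA, GJ, QC, JG, XP]
Visit YF → queue [LN, KA, GJ, QC, JG, XP]
Visit LN; enqueue WZ → queue [KA, GJ, QC, JG, XP, WZ]
Visit KA → queue [GJ, QC, JG, XP, WZ]
Visit GJ → queue [QC, JG, XP, WZ]
Visit QC → queue [JG, XP, WZ]
Visit JG; enqueue PJ → queue [XP, WZ, PJ]
Visit XP → queue [WZ, PJ]
Visit WZ → queue [PJ]
Visit PJ → queue []

Visit order: VO, XH, FX, GX, WF, OF, DK, RY, PZ, ZD, YF, LN, KA, GJ, QC, JG, XP, WZ, PJ

GJ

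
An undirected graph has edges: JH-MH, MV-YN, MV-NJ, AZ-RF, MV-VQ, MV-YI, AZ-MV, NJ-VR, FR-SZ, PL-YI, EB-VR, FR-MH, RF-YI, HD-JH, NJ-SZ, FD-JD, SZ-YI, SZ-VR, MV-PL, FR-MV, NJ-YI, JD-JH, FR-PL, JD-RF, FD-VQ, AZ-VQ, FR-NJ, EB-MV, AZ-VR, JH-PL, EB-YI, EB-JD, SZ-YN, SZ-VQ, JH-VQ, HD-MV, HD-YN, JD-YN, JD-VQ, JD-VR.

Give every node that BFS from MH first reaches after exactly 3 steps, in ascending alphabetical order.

AZ, EB, FD, RF, VR, YI, YN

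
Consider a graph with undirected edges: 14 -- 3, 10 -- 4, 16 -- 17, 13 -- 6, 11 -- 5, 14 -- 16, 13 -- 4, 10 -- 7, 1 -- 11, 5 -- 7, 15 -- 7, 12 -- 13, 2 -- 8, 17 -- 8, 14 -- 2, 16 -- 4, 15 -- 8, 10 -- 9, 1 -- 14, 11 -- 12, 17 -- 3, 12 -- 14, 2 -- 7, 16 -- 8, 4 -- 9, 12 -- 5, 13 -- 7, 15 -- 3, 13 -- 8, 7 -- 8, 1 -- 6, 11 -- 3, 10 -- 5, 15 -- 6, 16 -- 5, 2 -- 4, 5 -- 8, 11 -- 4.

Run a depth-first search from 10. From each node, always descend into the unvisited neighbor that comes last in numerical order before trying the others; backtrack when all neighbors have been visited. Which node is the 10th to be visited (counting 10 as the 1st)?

Visit 10
10 → 9
9 → 4
4 → 16
16 → 17
17 → 8
8 → 15
15 → 7
7 → 13
13 → 12
12 → 14
14 → 3
3 → 11
11 → 5
11 → 1
1 → 6
14 → 2

Visit order: 10, 9, 4, 16, 17, 8, 15, 7, 13, 12, 14, 3, 11, 5, 1, 6, 2

12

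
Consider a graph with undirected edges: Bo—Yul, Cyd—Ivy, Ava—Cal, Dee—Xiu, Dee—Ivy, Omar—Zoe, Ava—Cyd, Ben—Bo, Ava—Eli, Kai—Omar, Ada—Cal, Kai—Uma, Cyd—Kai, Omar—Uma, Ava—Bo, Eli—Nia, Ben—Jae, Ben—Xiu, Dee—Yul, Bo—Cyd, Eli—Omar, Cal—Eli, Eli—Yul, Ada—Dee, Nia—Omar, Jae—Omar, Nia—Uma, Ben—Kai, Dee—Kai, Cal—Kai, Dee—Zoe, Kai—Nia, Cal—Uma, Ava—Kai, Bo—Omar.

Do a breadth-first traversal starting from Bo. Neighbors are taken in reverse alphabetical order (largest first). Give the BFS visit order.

Visit Bo; enqueue Yul, Omar, Cyd, Ben, Ava → queue [Yul, Omar, Cyd, Ben, Ava]
Visit Yul; enqueue Eli, Dee → queue [Omar, Cyd, Ben, Ava, Eli, Dee]
Visit Omar; enqueue Zoe, Uma, Nia, Kai, Jae → queue [Cyd, Ben, Ava, Eli, Dee, Zoe, Uma, Nia, Kai, Jae]
Visit Cyd; enqueue Ivy → queue [Ben, Ava, Eli, Dee, Zoe, Uma, Nia, Kai, Jae, Ivy]
Visit Ben; enqueue Xiu → queue [Ava, Eli, Dee, Zoe, Uma, Nia, Kai, Jae, Ivy, Xiu]
Visit Ava; enqueue Cal → queue [Eli, Dee, Zoe, Uma, Nia, Kai, Jae, Ivy, Xiu, Cal]
Visit Eli → queue [Dee, Zoe, Uma, Nia, Kai, Jae, Ivy, Xiu, Cal]
Visit Dee; enqueue Ada → queue [Zoe, Uma, Nia, Kai, Jae, Ivy, Xiu, Cal, Ada]
Visit Zoe → queue [Uma, Nia, Kai, Jae, Ivy, Xiu, Cal, Ada]
Visit Uma → queue [Nia, Kai, Jae, Ivy, Xiu, Cal, Ada]
Visit Nia → queue [Kai, Jae, Ivy, Xiu, Cal, Ada]
Visit Kai → queue [Jae, Ivy, Xiu, Cal, Ada]
Visit Jae → queue [Ivy, Xiu, Cal, Ada]
Visit Ivy → queue [Xiu, Cal, Ada]
Visit Xiu → queue [Cal, Ada]
Visit Cal → queue [Ada]
Visit Ada → queue []

Bo -> Yul -> Omar -> Cyd -> Ben -> Ava -> Eli -> Dee -> Zoe -> Uma -> Nia -> Kai -> Jae -> Ivy -> Xiu -> Cal -> Ada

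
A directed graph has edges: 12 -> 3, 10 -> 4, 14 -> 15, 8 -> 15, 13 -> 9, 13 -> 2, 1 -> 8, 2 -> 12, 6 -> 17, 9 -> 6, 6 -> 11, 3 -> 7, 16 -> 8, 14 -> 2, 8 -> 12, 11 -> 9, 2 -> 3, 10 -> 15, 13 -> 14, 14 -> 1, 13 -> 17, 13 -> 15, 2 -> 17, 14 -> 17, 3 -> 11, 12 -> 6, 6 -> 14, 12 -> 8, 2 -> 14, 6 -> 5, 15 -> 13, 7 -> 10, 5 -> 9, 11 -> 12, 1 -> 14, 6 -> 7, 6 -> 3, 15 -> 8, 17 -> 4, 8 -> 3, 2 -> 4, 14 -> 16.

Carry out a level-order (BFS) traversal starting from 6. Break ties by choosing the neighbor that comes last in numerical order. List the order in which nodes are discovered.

6, 17, 14, 11, 7, 5, 3, 4, 16, 15, 2, 1, 12, 9, 10, 8, 13

Visit 6; enqueue 17, 14, 11, 7, 5, 3 → queue [17, 14, 11, 7, 5, 3]
Visit 17; enqueue 4 → queue [14, 11, 7, 5, 3, 4]
Visit 14; enqueue 16, 15, 2, 1 → queue [11, 7, 5, 3, 4, 16, 15, 2, 1]
Visit 11; enqueue 12, 9 → queue [7, 5, 3, 4, 16, 15, 2, 1, 12, 9]
Visit 7; enqueue 10 → queue [5, 3, 4, 16, 15, 2, 1, 12, 9, 10]
Visit 5 → queue [3, 4, 16, 15, 2, 1, 12, 9, 10]
Visit 3 → queue [4, 16, 15, 2, 1, 12, 9, 10]
Visit 4 → queue [16, 15, 2, 1, 12, 9, 10]
Visit 16; enqueue 8 → queue [15, 2, 1, 12, 9, 10, 8]
Visit 15; enqueue 13 → queue [2, 1, 12, 9, 10, 8, 13]
Visit 2 → queue [1, 12, 9, 10, 8, 13]
Visit 1 → queue [12, 9, 10, 8, 13]
Visit 12 → queue [9, 10, 8, 13]
Visit 9 → queue [10, 8, 13]
Visit 10 → queue [8, 13]
Visit 8 → queue [13]
Visit 13 → queue []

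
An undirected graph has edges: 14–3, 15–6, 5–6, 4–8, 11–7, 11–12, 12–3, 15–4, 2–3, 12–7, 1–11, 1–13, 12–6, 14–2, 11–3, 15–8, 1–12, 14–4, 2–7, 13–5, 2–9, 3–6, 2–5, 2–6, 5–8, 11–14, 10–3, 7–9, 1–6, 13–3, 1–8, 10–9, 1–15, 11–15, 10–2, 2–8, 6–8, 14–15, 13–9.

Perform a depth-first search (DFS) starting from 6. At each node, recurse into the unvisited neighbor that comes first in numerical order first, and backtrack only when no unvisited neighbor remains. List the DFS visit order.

6, 1, 8, 2, 3, 10, 9, 7, 11, 12, 14, 4, 15, 13, 5

Visit 6
6 → 1
1 → 8
8 → 2
2 → 3
3 → 10
10 → 9
9 → 7
7 → 11
11 → 12
11 → 14
14 → 4
4 → 15
9 → 13
13 → 5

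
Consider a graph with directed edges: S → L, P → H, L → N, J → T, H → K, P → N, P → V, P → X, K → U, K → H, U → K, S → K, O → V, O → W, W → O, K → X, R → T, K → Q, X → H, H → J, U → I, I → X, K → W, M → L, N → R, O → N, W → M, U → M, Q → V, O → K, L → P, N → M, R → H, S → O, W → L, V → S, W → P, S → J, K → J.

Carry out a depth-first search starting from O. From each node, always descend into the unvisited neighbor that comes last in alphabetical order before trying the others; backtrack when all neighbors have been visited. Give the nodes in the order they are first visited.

Visit O
O → W
W → P
P → X
X → H
H → K
K → U
U → M
M → L
L → N
N → R
R → T
U → I
K → Q
Q → V
V → S
S → J

O → W → P → X → H → K → U → M → L → N → R → T → I → Q → V → S → J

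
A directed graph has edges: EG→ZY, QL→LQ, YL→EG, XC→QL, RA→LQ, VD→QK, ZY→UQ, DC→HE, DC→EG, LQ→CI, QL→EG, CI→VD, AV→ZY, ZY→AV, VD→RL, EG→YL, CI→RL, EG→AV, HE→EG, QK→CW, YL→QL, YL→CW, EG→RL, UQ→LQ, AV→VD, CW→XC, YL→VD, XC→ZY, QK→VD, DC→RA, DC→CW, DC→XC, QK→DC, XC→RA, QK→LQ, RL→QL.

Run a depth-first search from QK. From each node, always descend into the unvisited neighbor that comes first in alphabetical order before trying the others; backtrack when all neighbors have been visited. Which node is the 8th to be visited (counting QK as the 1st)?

RL

Visit QK
QK → CW
CW → XC
XC → QL
QL → EG
EG → AV
AV → VD
VD → RL
AV → ZY
ZY → UQ
UQ → LQ
LQ → CI
EG → YL
XC → RA
QK → DC
DC → HE

Visit order: QK, CW, XC, QL, EG, AV, VD, RL, ZY, UQ, LQ, CI, YL, RA, DC, HE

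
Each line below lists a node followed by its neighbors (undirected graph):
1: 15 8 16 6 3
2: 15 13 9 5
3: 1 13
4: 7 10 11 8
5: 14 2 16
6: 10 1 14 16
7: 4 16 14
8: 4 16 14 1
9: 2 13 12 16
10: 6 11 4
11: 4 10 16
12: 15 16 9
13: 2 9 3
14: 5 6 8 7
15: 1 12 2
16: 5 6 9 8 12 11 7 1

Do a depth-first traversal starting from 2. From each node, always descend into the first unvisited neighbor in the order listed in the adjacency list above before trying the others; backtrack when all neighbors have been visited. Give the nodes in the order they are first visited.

2, 15, 1, 8, 4, 7, 16, 5, 14, 6, 10, 11, 9, 13, 3, 12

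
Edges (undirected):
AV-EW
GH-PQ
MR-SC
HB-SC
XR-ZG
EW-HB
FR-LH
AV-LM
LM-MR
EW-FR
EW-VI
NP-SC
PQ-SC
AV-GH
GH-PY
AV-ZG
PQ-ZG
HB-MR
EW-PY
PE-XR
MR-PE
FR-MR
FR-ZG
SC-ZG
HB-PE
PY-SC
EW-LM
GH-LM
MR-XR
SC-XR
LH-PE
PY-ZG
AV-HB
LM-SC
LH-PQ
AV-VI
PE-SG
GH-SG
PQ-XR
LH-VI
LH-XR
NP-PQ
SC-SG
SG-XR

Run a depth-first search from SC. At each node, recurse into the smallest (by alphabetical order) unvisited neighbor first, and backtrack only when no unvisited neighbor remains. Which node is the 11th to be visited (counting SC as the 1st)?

PQ

Visit SC
SC → HB
HB → AV
AV → EW
EW → FR
FR → LH
LH → PE
PE → MR
MR → LM
LM → GH
GH → PQ
PQ → NP
PQ → XR
XR → SG
XR → ZG
ZG → PY
LH → VI

Visit order: SC, HB, AV, EW, FR, LH, PE, MR, LM, GH, PQ, NP, XR, SG, ZG, PY, VI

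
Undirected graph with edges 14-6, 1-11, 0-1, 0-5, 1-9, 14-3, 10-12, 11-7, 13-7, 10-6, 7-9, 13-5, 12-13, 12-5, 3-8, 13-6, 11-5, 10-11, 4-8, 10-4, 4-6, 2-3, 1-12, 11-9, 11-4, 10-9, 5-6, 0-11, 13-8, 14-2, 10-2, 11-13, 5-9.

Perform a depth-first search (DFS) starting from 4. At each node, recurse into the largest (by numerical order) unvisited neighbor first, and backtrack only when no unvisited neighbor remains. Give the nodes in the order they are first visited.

4 → 11 → 13 → 12 → 10 → 9 → 7 → 5 → 6 → 14 → 3 → 8 → 2 → 0 → 1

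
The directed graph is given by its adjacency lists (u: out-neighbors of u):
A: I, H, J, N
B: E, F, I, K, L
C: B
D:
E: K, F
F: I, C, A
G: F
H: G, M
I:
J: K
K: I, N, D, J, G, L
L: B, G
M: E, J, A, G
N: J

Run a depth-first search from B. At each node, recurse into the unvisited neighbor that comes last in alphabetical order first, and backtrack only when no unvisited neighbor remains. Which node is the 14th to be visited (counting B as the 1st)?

E

Visit B
B → L
L → G
G → F
F → I
F → C
F → A
A → N
N → J
J → K
K → D
A → H
H → M
M → E

Visit order: B, L, G, F, I, C, A, N, J, K, D, H, M, E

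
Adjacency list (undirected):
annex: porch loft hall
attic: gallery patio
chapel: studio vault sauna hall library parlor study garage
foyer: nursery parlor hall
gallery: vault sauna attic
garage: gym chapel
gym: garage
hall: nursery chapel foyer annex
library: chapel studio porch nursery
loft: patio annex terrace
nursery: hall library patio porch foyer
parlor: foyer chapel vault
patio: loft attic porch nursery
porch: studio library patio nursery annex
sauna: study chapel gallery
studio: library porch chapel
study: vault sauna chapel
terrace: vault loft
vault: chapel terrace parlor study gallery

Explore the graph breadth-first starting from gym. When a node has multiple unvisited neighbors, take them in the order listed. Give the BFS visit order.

Visit gym; enqueue garage → queue [garage]
Visit garage; enqueue chapel → queue [chapel]
Visit chapel; enqueue studio, vault, sauna, hall, library, parlor, study → queue [studio, vault, sauna, hall, library, parlor, study]
Visit studio; enqueue porch → queue [vault, sauna, hall, library, parlor, study, porch]
Visit vault; enqueue terrace, gallery → queue [sauna, hall, library, parlor, study, porch, terrace, gallery]
Visit sauna → queue [hall, library, parlor, study, porch, terrace, gallery]
Visit hall; enqueue nursery, foyer, annex → queue [library, parlor, study, porch, terrace, gallery, nursery, foyer, annex]
Visit library → queue [parlor, study, porch, terrace, gallery, nursery, foyer, annex]
Visit parlor → queue [study, porch, terrace, gallery, nursery, foyer, annex]
Visit study → queue [porch, terrace, gallery, nursery, foyer, annex]
Visit porch; enqueue patio → queue [terrace, gallery, nursery, foyer, annex, patio]
Visit terrace; enqueue loft → queue [gallery, nursery, foyer, annex, patio, loft]
Visit gallery; enqueue attic → queue [nursery, foyer, annex, patio, loft, attic]
Visit nursery → queue [foyer, annex, patio, loft, attic]
Visit foyer → queue [annex, patio, loft, attic]
Visit annex → queue [patio, loft, attic]
Visit patio → queue [loft, attic]
Visit loft → queue [attic]
Visit attic → queue []

gym -> garage -> chapel -> studio -> vault -> sauna -> hall -> library -> parlor -> study -> porch -> terrace -> gallery -> nursery -> foyer -> annex -> patio -> loft -> attic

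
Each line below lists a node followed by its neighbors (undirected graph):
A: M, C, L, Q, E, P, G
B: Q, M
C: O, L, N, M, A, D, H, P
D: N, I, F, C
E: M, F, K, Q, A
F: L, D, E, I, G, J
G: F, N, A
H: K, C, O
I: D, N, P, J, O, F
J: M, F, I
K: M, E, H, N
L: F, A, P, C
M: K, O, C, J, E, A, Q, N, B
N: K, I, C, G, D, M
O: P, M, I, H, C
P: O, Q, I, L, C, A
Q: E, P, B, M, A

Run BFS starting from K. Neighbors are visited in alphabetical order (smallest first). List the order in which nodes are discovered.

Visit K; enqueue E, H, M, N → queue [E, H, M, N]
Visit E; enqueue A, F, Q → queue [H, M, N, A, F, Q]
Visit H; enqueue C, O → queue [M, N, A, F, Q, C, O]
Visit M; enqueue B, J → queue [N, A, F, Q, C, O, B, J]
Visit N; enqueue D, G, I → queue [A, F, Q, C, O, B, J, D, G, I]
Visit A; enqueue L, P → queue [F, Q, C, O, B, J, D, G, I, L, P]
Visit F → queue [Q, C, O, B, J, D, G, I, L, P]
Visit Q → queue [C, O, B, J, D, G, I, L, P]
Visit C → queue [O, B, J, D, G, I, L, P]
Visit O → queue [B, J, D, G, I, L, P]
Visit B → queue [J, D, G, I, L, P]
Visit J → queue [D, G, I, L, P]
Visit D → queue [G, I, L, P]
Visit G → queue [I, L, P]
Visit I → queue [L, P]
Visit L → queue [P]
Visit P → queue []

K -> E -> H -> M -> N -> A -> F -> Q -> C -> O -> B -> J -> D -> G -> I -> L -> P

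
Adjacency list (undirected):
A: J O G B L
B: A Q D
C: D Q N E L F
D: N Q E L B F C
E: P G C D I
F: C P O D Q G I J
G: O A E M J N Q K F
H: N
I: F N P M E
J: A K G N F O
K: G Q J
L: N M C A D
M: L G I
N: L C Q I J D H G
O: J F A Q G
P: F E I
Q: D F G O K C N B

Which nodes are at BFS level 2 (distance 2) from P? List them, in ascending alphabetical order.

Level 0: P
Level 1: E, F, I
Level 2: C, D, G, J, M, N, O, Q
Level 3: A, B, H, K, L

C, D, G, J, M, N, O, Q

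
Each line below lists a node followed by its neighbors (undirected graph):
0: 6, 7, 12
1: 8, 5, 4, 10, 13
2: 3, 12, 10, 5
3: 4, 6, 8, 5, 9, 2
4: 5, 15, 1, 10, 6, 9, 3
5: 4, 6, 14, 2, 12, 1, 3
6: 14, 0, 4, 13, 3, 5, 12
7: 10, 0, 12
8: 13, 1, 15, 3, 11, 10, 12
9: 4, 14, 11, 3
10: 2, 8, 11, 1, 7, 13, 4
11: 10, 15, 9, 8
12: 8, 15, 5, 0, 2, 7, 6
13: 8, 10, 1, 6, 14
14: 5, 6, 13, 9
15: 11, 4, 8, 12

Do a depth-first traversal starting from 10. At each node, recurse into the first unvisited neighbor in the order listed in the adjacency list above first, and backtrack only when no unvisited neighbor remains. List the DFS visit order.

10 → 2 → 3 → 4 → 5 → 6 → 14 → 13 → 8 → 1 → 15 → 11 → 9 → 12 → 0 → 7

Visit 10
10 → 2
2 → 3
3 → 4
4 → 5
5 → 6
6 → 14
14 → 13
13 → 8
8 → 1
8 → 15
15 → 11
11 → 9
15 → 12
12 → 0
0 → 7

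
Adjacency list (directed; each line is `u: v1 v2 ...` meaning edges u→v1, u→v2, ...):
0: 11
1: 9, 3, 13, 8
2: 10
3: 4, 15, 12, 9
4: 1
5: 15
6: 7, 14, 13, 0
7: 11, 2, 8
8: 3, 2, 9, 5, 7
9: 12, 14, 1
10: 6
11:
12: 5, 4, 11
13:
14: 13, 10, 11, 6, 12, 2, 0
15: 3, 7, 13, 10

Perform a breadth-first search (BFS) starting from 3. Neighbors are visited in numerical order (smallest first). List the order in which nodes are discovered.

3 -> 4 -> 9 -> 12 -> 15 -> 1 -> 14 -> 5 -> 11 -> 7 -> 10 -> 13 -> 8 -> 0 -> 2 -> 6

Visit 3; enqueue 4, 9, 12, 15 → queue [4, 9, 12, 15]
Visit 4; enqueue 1 → queue [9, 12, 15, 1]
Visit 9; enqueue 14 → queue [12, 15, 1, 14]
Visit 12; enqueue 5, 11 → queue [15, 1, 14, 5, 11]
Visit 15; enqueue 7, 10, 13 → queue [1, 14, 5, 11, 7, 10, 13]
Visit 1; enqueue 8 → queue [14, 5, 11, 7, 10, 13, 8]
Visit 14; enqueue 0, 2, 6 → queue [5, 11, 7, 10, 13, 8, 0, 2, 6]
Visit 5 → queue [11, 7, 10, 13, 8, 0, 2, 6]
Visit 11 → queue [7, 10, 13, 8, 0, 2, 6]
Visit 7 → queue [10, 13, 8, 0, 2, 6]
Visit 10 → queue [13, 8, 0, 2, 6]
Visit 13 → queue [8, 0, 2, 6]
Visit 8 → queue [0, 2, 6]
Visit 0 → queue [2, 6]
Visit 2 → queue [6]
Visit 6 → queue []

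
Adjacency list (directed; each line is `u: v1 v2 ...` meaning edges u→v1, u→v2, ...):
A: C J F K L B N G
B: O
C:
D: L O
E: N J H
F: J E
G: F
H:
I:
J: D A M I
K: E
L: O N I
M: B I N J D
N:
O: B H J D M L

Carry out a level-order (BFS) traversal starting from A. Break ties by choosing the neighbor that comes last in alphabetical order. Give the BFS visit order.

A N L K J G F C B O I E M D H

Visit A; enqueue N, L, K, J, G, F, C, B → queue [N, L, K, J, G, F, C, B]
Visit N → queue [L, K, J, G, F, C, B]
Visit L; enqueue O, I → queue [K, J, G, F, C, B, O, I]
Visit K; enqueue E → queue [J, G, F, C, B, O, I, E]
Visit J; enqueue M, D → queue [G, F, C, B, O, I, E, M, D]
Visit G → queue [F, C, B, O, I, E, M, D]
Visit F → queue [C, B, O, I, E, M, D]
Visit C → queue [B, O, I, E, M, D]
Visit B → queue [O, I, E, M, D]
Visit O; enqueue H → queue [I, E, M, D, H]
Visit I → queue [E, M, D, H]
Visit E → queue [M, D, H]
Visit M → queue [D, H]
Visit D → queue [H]
Visit H → queue []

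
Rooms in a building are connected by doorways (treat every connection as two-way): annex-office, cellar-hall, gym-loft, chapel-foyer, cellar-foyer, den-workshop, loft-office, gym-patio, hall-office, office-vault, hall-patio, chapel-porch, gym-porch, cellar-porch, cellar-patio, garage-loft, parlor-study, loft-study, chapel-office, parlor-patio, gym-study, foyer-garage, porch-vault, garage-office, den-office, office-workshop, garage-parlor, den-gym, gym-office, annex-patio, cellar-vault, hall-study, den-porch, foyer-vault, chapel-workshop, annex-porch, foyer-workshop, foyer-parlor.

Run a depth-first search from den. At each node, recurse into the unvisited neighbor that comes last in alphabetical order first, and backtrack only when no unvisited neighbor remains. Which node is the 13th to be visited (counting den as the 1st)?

garage

Visit den
den → workshop
workshop → office
office → vault
vault → porch
porch → gym
gym → study
study → parlor
parlor → patio
patio → hall
hall → cellar
cellar → foyer
foyer → garage
garage → loft
foyer → chapel
patio → annex

Visit order: den, workshop, office, vault, porch, gym, study, parlor, patio, hall, cellar, foyer, garage, loft, chapel, annex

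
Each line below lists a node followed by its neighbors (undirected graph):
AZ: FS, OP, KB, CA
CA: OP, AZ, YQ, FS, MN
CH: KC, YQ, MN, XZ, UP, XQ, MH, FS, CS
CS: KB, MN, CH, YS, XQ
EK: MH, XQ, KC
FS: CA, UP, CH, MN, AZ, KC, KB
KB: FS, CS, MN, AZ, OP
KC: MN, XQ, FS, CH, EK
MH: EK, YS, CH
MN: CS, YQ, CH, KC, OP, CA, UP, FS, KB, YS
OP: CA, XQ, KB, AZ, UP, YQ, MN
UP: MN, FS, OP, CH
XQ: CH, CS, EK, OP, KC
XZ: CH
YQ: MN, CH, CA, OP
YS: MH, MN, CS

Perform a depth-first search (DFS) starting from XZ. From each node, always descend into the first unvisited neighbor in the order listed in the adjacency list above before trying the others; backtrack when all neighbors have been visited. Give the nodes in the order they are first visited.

XZ -> CH -> KC -> MN -> CS -> KB -> FS -> CA -> OP -> XQ -> EK -> MH -> YS -> AZ -> UP -> YQ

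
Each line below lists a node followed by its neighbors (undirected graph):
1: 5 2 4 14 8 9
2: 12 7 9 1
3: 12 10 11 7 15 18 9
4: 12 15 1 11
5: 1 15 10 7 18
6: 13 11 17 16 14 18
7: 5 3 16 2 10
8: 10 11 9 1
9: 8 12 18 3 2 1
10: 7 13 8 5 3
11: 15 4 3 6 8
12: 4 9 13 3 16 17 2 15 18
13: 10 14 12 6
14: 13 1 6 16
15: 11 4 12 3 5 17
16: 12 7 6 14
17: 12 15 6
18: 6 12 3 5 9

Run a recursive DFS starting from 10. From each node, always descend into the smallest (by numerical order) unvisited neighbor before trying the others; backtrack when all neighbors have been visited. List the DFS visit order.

Visit 10
10 → 3
3 → 7
7 → 2
2 → 1
1 → 4
4 → 11
11 → 6
6 → 13
13 → 12
12 → 9
9 → 8
9 → 18
18 → 5
5 → 15
15 → 17
12 → 16
16 → 14

10 → 3 → 7 → 2 → 1 → 4 → 11 → 6 → 13 → 12 → 9 → 8 → 18 → 5 → 15 → 17 → 16 → 14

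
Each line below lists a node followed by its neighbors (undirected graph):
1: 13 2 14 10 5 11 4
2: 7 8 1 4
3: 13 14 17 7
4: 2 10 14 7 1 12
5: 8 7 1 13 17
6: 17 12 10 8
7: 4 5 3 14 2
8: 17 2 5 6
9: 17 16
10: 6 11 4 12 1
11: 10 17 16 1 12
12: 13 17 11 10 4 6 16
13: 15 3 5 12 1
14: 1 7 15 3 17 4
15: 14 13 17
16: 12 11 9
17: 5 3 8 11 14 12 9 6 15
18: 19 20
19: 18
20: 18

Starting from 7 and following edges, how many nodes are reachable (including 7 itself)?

BFS from 7 visits: 7, 2, 3, 4, 5, 14, 1, 8, 13, 17, 10, 12, 15, 11, 6, 9, 16
Reachable nodes: 17 of 20 total.

17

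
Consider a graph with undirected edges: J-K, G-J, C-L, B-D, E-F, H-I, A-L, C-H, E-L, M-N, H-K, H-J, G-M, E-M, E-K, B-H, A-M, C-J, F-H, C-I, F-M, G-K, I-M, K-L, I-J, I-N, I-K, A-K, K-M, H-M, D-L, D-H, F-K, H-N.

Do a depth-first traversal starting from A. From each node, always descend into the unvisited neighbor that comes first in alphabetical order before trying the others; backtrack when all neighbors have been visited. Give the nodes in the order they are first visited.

Visit A
A → K
K → E
E → F
F → H
H → B
B → D
D → L
L → C
C → I
I → J
J → G
G → M
M → N

A, K, E, F, H, B, D, L, C, I, J, G, M, N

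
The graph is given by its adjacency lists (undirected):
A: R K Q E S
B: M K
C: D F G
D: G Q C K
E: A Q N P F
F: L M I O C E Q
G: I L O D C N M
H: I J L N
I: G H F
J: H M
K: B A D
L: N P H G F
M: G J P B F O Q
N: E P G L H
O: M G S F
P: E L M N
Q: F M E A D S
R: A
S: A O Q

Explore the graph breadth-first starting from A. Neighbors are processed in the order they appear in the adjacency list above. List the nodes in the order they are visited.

Visit A; enqueue R, K, Q, E, S → queue [R, K, Q, E, S]
Visit R → queue [K, Q, E, S]
Visit K; enqueue B, D → queue [Q, E, S, B, D]
Visit Q; enqueue F, M → queue [E, S, B, D, F, M]
Visit E; enqueue N, P → queue [S, B, D, F, M, N, P]
Visit S; enqueue O → queue [B, D, F, M, N, P, O]
Visit B → queue [D, F, M, N, P, O]
Visit D; enqueue G, C → queue [F, M, N, P, O, G, C]
Visit F; enqueue L, I → queue [M, N, P, O, G, C, L, I]
Visit M; enqueue J → queue [N, P, O, G, C, L, I, J]
Visit N; enqueue H → queue [P, O, G, C, L, I, J, H]
Visit P → queue [O, G, C, L, I, J, H]
Visit O → queue [G, C, L, I, J, H]
Visit G → queue [C, L, I, J, H]
Visit C → queue [L, I, J, H]
Visit L → queue [I, J, H]
Visit I → queue [J, H]
Visit J → queue [H]
Visit H → queue []

A → R → K → Q → E → S → B → D → F → M → N → P → O → G → C → L → I → J → H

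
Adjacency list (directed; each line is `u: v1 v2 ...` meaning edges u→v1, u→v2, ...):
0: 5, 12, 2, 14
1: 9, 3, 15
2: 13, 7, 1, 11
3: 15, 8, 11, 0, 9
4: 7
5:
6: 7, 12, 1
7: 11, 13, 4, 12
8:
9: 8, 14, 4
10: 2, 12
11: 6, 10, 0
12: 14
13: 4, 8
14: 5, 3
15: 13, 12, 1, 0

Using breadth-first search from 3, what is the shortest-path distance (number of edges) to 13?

2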